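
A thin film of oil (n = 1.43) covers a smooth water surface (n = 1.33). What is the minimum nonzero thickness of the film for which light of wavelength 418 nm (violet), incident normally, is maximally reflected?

73.1 nm

Top surface (1.0 → 1.43): reflection off a higher-index medium gives a half-wave phase shift.
Ray reflecting at the bottom interface goes from n = 1.43 toward n = 1.33: no phase shift.
Net: one phase inversion between the two reflected rays.
So the condition for constructive reflection is 2 n t = (m + ½) λ.
Minimum at m = 0: t = λ / (4 n) = 418 / (4 × 1.43) = 73.1 nm.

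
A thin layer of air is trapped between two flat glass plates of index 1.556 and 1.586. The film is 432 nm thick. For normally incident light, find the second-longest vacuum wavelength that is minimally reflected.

432 nm

At the upper boundary (n = 1.556 to n = 1.0) the reflected ray undergoes no phase shift.
At the lower boundary (n = 1.0 to n = 1.586) the reflected ray undergoes a half-wave phase shift.
Net: one phase inversion between the two reflected rays.
So the condition for destructive reflection is 2 n t = m λ.
λ = 2 n t / m. The second-longest wavelength is m = 2: λ = 2 × 1.0 × 432 / 2.00 = 432 nm.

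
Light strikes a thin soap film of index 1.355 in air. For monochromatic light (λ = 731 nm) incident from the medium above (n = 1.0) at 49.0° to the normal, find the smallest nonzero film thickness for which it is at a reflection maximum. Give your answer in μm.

At the upper boundary (n = 1.0 to n = 1.355) the reflected ray undergoes a half-wave phase shift.
Ray reflecting at the bottom interface goes from n = 1.355 toward n = 1.0: no phase shift.
The two reflections differ by half a wavelength.
So the condition for constructive reflection is 2 n t cos θ_r = (m + ½) λ.
Snell's law: 1.0 sin 49.0° = 1.355 sin θ_r → sin θ_r = 0.557, cos θ_r = 0.831.
Minimum at m = 0: t = λ / (4 n cos θ_r) = 731 / (4 × 1.355 × 0.831) = 162 nm.

0.162 μm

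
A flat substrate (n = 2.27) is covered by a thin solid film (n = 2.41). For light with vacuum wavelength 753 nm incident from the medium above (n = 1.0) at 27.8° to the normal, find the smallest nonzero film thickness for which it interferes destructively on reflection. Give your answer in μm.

0.159 μm

At the upper boundary (n = 1.0 to n = 2.41) the reflected ray undergoes a half-wave phase shift.
Bottom surface (2.41 → 2.27): reflection off a lower-index medium gives no phase shift.
The two reflections differ by half a wavelength.
With one net inversion, destructive interference in reflection requires 2 n t cos θ_r = m λ.
Snell's law: 1.0 sin 27.8° = 2.41 sin θ_r → sin θ_r = 0.194, cos θ_r = 0.981.
Minimum nonzero at m = 1: t = λ / (2 n cos θ_r) = 753 / (2 × 2.41 × 0.981) = 159 nm.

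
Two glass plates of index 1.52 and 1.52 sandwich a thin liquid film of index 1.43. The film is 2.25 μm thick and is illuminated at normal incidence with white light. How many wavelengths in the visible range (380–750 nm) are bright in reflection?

8

At the upper boundary (n = 1.52 to n = 1.43) the reflected ray undergoes no phase shift.
Bottom surface (1.43 → 1.52): reflection off a higher-index medium gives a half-wave phase shift.
Exactly one π shift → a net half-wave offset.
For maximum reflection here: 2 n t = (m + ½) λ.
λ = 2 n t / (m + ½) = 6435 / (m + ½) nm.
m=8: 757 nm (IR); m=9: 677 nm (visible); m=10: 613 nm (visible); m=11: 560 nm (visible); m=12: 515 nm (visible); m=13: 477 nm (visible); m=14: 444 nm (visible); m=15: 415 nm (visible); m=16: 390 nm (visible); m=17: 368 nm (UV).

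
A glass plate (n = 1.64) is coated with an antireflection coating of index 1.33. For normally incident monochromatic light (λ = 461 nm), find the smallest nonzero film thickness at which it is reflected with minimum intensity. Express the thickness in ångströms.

867 Å

Ray reflecting at the top interface goes from n = 1.0 toward n = 1.33: a half-wave phase shift.
Bottom surface (1.33 → 1.64): reflection off a higher-index medium gives a half-wave phase shift.
Zero or two π shifts → no net half-wave offset.
So the condition for destructive reflection is 2 n t = (m + ½) λ.
Minimum at m = 0: t = λ / (4 n) = 461 / (4 × 1.33) = 86.7 nm.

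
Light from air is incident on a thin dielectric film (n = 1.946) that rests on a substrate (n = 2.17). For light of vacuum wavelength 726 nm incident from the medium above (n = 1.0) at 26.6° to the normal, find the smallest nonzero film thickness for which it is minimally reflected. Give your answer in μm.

At the upper boundary (n = 1.0 to n = 1.946) the reflected ray undergoes a half-wave phase shift.
Bottom surface (1.946 → 2.17): reflection off a higher-index medium gives a half-wave phase shift.
The two reflections carry the same phase change, so no net offset.
With no net inversion, destructive interference in reflection requires 2 n t cos θ_r = (m + ½) λ.
Snell's law: 1.0 sin 26.6° = 1.946 sin θ_r → sin θ_r = 0.230, cos θ_r = 0.973.
Minimum at m = 0: t = λ / (4 n cos θ_r) = 726 / (4 × 1.946 × 0.973) = 95.8 nm.

0.0958 μm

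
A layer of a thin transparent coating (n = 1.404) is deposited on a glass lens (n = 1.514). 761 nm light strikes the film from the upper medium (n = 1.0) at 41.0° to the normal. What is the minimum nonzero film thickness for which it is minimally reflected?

153 nm

At the upper boundary (n = 1.0 to n = 1.404) the reflected ray undergoes a half-wave phase shift.
At the lower boundary (n = 1.404 to n = 1.514) the reflected ray undergoes a half-wave phase shift.
The two reflections carry the same phase change, so no net offset.
With no net inversion, destructive interference in reflection requires 2 n t cos θ_r = (m + ½) λ.
Snell's law: 1.0 sin 41.0° = 1.404 sin θ_r → sin θ_r = 0.467, cos θ_r = 0.884.
Minimum at m = 0: t = λ / (4 n cos θ_r) = 761 / (4 × 1.404 × 0.884) = 153 nm.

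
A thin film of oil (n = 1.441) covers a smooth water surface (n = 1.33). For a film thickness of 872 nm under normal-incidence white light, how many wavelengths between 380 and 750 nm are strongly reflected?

At the upper boundary (n = 1.0 to n = 1.441) the reflected ray undergoes a half-wave phase shift.
Ray reflecting at the bottom interface goes from n = 1.441 toward n = 1.33: no phase shift.
Exactly one π shift → a net half-wave offset.
With one net inversion, constructive interference in reflection requires 2 n t = (m + ½) λ.
λ = 2 n t / (m + ½) = 2513 / (m + ½) nm.
m=2: 1005 nm (IR); m=3: 718 nm (visible); m=4: 558 nm (visible); m=5: 457 nm (visible); m=6: 387 nm (visible); m=7: 335 nm (UV).

4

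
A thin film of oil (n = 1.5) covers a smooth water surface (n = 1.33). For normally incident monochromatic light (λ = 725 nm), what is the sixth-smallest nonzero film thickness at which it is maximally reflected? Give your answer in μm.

1.33 μm

Top surface (1.0 → 1.5): reflection off a higher-index medium gives a half-wave phase shift.
At the lower boundary (n = 1.5 to n = 1.33) the reflected ray undergoes no phase shift.
The two reflections differ by half a wavelength.
So the condition for constructive reflection is 2 n t = (m + ½) λ.
The sixth-smallest nonzero thickness corresponds to m = 5: t = (m + ½) λ / (2 n) = 5.50 × 725 / (2 × 1.5) = 1329 nm.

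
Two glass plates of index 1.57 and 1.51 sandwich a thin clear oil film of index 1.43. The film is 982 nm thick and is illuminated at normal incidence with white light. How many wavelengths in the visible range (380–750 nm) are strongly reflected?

Ray reflecting at the top interface goes from n = 1.57 toward n = 1.43: no phase shift.
Ray reflecting at the bottom interface goes from n = 1.43 toward n = 1.51: a half-wave phase shift.
Net: one phase inversion between the two reflected rays.
For maximum reflection here: 2 n t = (m + ½) λ.
λ = 2 n t / (m + ½) = 2809 / (m + ½) nm.
m=3: 802 nm (IR); m=4: 624 nm (visible); m=5: 511 nm (visible); m=6: 432 nm (visible); m=7: 374 nm (UV).

3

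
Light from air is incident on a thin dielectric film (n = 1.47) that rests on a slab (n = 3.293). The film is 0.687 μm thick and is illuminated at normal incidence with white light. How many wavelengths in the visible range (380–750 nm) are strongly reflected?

Top surface (1.0 → 1.47): reflection off a higher-index medium gives a half-wave phase shift.
Ray reflecting at the bottom interface goes from n = 1.47 toward n = 3.293: a half-wave phase shift.
Zero or two π shifts → no net half-wave offset.
So the condition for constructive reflection is 2 n t = m λ.
λ = 2 n t / m = 2020 / m nm.
m=2: 1010 nm (IR); m=3: 673 nm (visible); m=4: 505 nm (visible); m=5: 404 nm (visible); m=6: 337 nm (UV).

3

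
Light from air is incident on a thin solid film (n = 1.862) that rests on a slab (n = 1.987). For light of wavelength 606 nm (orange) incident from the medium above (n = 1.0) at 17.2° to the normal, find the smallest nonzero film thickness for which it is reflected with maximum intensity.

At the upper boundary (n = 1.0 to n = 1.862) the reflected ray undergoes a half-wave phase shift.
Bottom surface (1.862 → 1.987): reflection off a higher-index medium gives a half-wave phase shift.
The two reflections carry the same phase change, so no net offset.
With no net inversion, constructive interference in reflection requires 2 n t cos θ_r = m λ.
Snell's law: 1.0 sin 17.2° = 1.862 sin θ_r → sin θ_r = 0.159, cos θ_r = 0.987.
Minimum nonzero at m = 1: t = λ / (2 n cos θ_r) = 606 / (2 × 1.862 × 0.987) = 165 nm.

165 nm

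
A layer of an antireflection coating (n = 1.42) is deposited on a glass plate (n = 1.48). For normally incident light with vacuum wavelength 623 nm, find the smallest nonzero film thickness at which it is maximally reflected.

At the upper boundary (n = 1.0 to n = 1.42) the reflected ray undergoes a half-wave phase shift.
Ray reflecting at the bottom interface goes from n = 1.42 toward n = 1.48: a half-wave phase shift.
The two reflections carry the same phase change, so no net offset.
With no net inversion, constructive interference in reflection requires 2 n t = m λ.
Minimum nonzero at m = 1: t = λ / (2 n) = 623 / (2 × 1.42) = 219 nm.

219 nm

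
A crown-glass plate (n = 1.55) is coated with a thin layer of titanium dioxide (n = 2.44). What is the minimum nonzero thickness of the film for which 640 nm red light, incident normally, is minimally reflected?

131 nm

Ray reflecting at the top interface goes from n = 1.0 toward n = 2.44: a half-wave phase shift.
At the lower boundary (n = 2.44 to n = 1.55) the reflected ray undergoes no phase shift.
Exactly one π shift → a net half-wave offset.
For dark reflection here: 2 n t = m λ.
Minimum nonzero at m = 1: t = λ / (2 n) = 640 / (2 × 2.44) = 131 nm.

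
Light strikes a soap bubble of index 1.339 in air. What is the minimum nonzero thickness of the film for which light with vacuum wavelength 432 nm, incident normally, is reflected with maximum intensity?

At the upper boundary (n = 1.0 to n = 1.339) the reflected ray undergoes a half-wave phase shift.
Ray reflecting at the bottom interface goes from n = 1.339 toward n = 1.0: no phase shift.
Exactly one π shift → a net half-wave offset.
For maximum reflection here: 2 n t = (m + ½) λ.
Minimum at m = 0: t = λ / (4 n) = 432 / (4 × 1.339) = 80.7 nm.

80.7 nm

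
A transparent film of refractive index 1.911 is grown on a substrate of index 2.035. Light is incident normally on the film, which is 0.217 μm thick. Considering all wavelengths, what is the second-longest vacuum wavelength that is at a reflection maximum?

415 nm

Top surface (1.0 → 1.911): reflection off a higher-index medium gives a half-wave phase shift.
Ray reflecting at the bottom interface goes from n = 1.911 toward n = 2.035: a half-wave phase shift.
Net: no relative phase inversion (both shifts match).
So the condition for constructive reflection is 2 n t = m λ.
λ = 2 n t / m. The second-longest wavelength is m = 2: λ = 2 × 1.911 × 217 / 2.00 = 415 nm.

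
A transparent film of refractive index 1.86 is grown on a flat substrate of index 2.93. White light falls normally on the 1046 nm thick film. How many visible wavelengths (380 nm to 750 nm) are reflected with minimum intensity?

5

Top surface (1.0 → 1.86): reflection off a higher-index medium gives a half-wave phase shift.
At the lower boundary (n = 1.86 to n = 2.93) the reflected ray undergoes a half-wave phase shift.
The two reflections carry the same phase change, so no net offset.
With no net inversion, destructive interference in reflection requires 2 n t = (m + ½) λ.
λ = 2 n t / (m + ½) = 3891 / (m + ½) nm.
m=4: 865 nm (IR); m=5: 707 nm (visible); m=6: 599 nm (visible); m=7: 519 nm (visible); m=8: 458 nm (visible); m=9: 410 nm (visible); m=10: 371 nm (UV).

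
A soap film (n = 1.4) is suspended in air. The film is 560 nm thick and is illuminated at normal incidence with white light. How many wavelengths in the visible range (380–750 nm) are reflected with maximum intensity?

At the upper boundary (n = 1.0 to n = 1.4) the reflected ray undergoes a half-wave phase shift.
At the lower boundary (n = 1.4 to n = 1.0) the reflected ray undergoes no phase shift.
The two reflections differ by half a wavelength.
For bright reflection here: 2 n t = (m + ½) λ.
λ = 2 n t / (m + ½) = 1568 / (m + ½) nm.
m=1: 1045 nm (IR); m=2: 627 nm (visible); m=3: 448 nm (visible); m=4: 348 nm (UV).

2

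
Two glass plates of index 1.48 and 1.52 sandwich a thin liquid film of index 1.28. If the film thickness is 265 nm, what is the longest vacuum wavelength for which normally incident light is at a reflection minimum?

Ray reflecting at the top interface goes from n = 1.48 toward n = 1.28: no phase shift.
Bottom surface (1.28 → 1.52): reflection off a higher-index medium gives a half-wave phase shift.
Net: one phase inversion between the two reflected rays.
With one net inversion, destructive interference in reflection requires 2 n t = m λ.
λ = 2 n t / m. The longest wavelength is m = 1: λ = 2 × 1.28 × 265 / 1.00 = 678 nm.

678 nm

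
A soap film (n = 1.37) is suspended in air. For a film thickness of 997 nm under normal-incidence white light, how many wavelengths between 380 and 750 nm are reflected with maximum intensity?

Top surface (1.0 → 1.37): reflection off a higher-index medium gives a half-wave phase shift.
Bottom surface (1.37 → 1.0): reflection off a lower-index medium gives no phase shift.
The two reflections differ by half a wavelength.
For bright reflection here: 2 n t = (m + ½) λ.
λ = 2 n t / (m + ½) = 2732 / (m + ½) nm.
m=3: 781 nm (IR); m=4: 607 nm (visible); m=5: 497 nm (visible); m=6: 420 nm (visible); m=7: 364 nm (UV).

3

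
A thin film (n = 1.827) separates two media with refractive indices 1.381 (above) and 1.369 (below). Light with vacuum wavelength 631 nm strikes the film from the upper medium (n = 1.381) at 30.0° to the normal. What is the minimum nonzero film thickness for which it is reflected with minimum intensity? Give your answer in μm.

Top surface (1.381 → 1.827): reflection off a higher-index medium gives a half-wave phase shift.
At the lower boundary (n = 1.827 to n = 1.369) the reflected ray undergoes no phase shift.
Exactly one π shift → a net half-wave offset.
With one net inversion, destructive interference in reflection requires 2 n t cos θ_r = m λ.
Snell's law: 1.381 sin 30.0° = 1.827 sin θ_r → sin θ_r = 0.378, cos θ_r = 0.926.
Minimum nonzero at m = 1: t = λ / (2 n cos θ_r) = 631 / (2 × 1.827 × 0.926) = 187 nm.

0.187 μm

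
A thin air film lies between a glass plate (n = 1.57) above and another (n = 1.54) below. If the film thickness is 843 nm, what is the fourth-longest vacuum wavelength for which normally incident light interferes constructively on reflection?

Top surface (1.57 → 1.0): reflection off a lower-index medium gives no phase shift.
Bottom surface (1.0 → 1.54): reflection off a higher-index medium gives a half-wave phase shift.
Net: one phase inversion between the two reflected rays.
So the condition for constructive reflection is 2 n t = (m + ½) λ.
λ = 2 n t / (m + ½). The fourth-longest wavelength is m = 3: λ = 2 × 1.0 × 843 / 3.50 = 482 nm.

482 nm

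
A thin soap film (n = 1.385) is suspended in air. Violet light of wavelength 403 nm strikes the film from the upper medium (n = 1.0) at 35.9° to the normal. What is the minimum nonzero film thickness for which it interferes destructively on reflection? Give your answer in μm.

At the upper boundary (n = 1.0 to n = 1.385) the reflected ray undergoes a half-wave phase shift.
At the lower boundary (n = 1.385 to n = 1.0) the reflected ray undergoes no phase shift.
The two reflections differ by half a wavelength.
With one net inversion, destructive interference in reflection requires 2 n t cos θ_r = m λ.
Snell's law: 1.0 sin 35.9° = 1.385 sin θ_r → sin θ_r = 0.423, cos θ_r = 0.906.
Minimum nonzero at m = 1: t = λ / (2 n cos θ_r) = 403 / (2 × 1.385 × 0.906) = 161 nm.

0.161 μm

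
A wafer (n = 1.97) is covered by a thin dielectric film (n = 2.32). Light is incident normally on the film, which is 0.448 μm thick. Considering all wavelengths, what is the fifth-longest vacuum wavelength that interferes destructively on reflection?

At the upper boundary (n = 1.0 to n = 2.32) the reflected ray undergoes a half-wave phase shift.
At the lower boundary (n = 2.32 to n = 1.97) the reflected ray undergoes no phase shift.
The two reflections differ by half a wavelength.
So the condition for destructive reflection is 2 n t = m λ.
λ = 2 n t / m. The fifth-longest wavelength is m = 5: λ = 2 × 2.32 × 448 / 5.00 = 416 nm.

416 nm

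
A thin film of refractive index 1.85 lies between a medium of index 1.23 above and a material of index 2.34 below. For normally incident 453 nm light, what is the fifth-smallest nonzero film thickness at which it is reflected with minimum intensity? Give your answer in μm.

0.551 μm

Top surface (1.23 → 1.85): reflection off a higher-index medium gives a half-wave phase shift.
Ray reflecting at the bottom interface goes from n = 1.85 toward n = 2.34: a half-wave phase shift.
Zero or two π shifts → no net half-wave offset.
With no net inversion, destructive interference in reflection requires 2 n t = (m + ½) λ.
The fifth-smallest nonzero thickness corresponds to m = 4: t = (m + ½) λ / (2 n) = 4.50 × 453 / (2 × 1.85) = 551 nm.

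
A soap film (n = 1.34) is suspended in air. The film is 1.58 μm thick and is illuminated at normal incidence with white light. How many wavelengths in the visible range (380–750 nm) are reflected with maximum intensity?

5

Top surface (1.0 → 1.34): reflection off a higher-index medium gives a half-wave phase shift.
Ray reflecting at the bottom interface goes from n = 1.34 toward n = 1.0: no phase shift.
Exactly one π shift → a net half-wave offset.
So the condition for constructive reflection is 2 n t = (m + ½) λ.
λ = 2 n t / (m + ½) = 4234 / (m + ½) nm.
m=5: 770 nm (IR); m=6: 651 nm (visible); m=7: 565 nm (visible); m=8: 498 nm (visible); m=9: 446 nm (visible); m=10: 403 nm (visible); m=11: 368 nm (UV).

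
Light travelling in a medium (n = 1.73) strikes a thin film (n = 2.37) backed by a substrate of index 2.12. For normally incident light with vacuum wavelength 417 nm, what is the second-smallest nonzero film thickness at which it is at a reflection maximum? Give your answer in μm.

Ray reflecting at the top interface goes from n = 1.73 toward n = 2.37: a half-wave phase shift.
Bottom surface (2.37 → 2.12): reflection off a lower-index medium gives no phase shift.
The two reflections differ by half a wavelength.
With one net inversion, constructive interference in reflection requires 2 n t = (m + ½) λ.
The second-smallest nonzero thickness corresponds to m = 1: t = (m + ½) λ / (2 n) = 1.50 × 417 / (2 × 2.37) = 132 nm.

0.132 μm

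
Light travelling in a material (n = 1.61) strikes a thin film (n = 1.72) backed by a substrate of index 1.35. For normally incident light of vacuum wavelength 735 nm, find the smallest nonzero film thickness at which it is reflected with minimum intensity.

At the upper boundary (n = 1.61 to n = 1.72) the reflected ray undergoes a half-wave phase shift.
Ray reflecting at the bottom interface goes from n = 1.72 toward n = 1.35: no phase shift.
The two reflections differ by half a wavelength.
With one net inversion, destructive interference in reflection requires 2 n t = m λ.
Minimum nonzero at m = 1: t = λ / (2 n) = 735 / (2 × 1.72) = 214 nm.

214 nm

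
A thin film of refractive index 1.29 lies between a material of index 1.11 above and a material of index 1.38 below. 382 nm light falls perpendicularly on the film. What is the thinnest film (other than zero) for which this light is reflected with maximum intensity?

Ray reflecting at the top interface goes from n = 1.11 toward n = 1.29: a half-wave phase shift.
Ray reflecting at the bottom interface goes from n = 1.29 toward n = 1.38: a half-wave phase shift.
Zero or two π shifts → no net half-wave offset.
So the condition for constructive reflection is 2 n t = m λ.
Minimum nonzero at m = 1: t = λ / (2 n) = 382 / (2 × 1.29) = 148 nm.

148 nm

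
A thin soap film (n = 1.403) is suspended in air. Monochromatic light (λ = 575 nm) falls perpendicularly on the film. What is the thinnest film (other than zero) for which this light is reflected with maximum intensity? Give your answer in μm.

0.102 μm

Ray reflecting at the top interface goes from n = 1.0 toward n = 1.403: a half-wave phase shift.
At the lower boundary (n = 1.403 to n = 1.0) the reflected ray undergoes no phase shift.
The two reflections differ by half a wavelength.
So the condition for constructive reflection is 2 n t = (m + ½) λ.
Minimum at m = 0: t = λ / (4 n) = 575 / (4 × 1.403) = 102 nm.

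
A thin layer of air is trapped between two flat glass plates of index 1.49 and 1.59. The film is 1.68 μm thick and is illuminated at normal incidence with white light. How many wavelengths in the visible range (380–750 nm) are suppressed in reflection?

4

Ray reflecting at the top interface goes from n = 1.49 toward n = 1.0: no phase shift.
Ray reflecting at the bottom interface goes from n = 1.0 toward n = 1.59: a half-wave phase shift.
Exactly one π shift → a net half-wave offset.
With one net inversion, destructive interference in reflection requires 2 n t = m λ.
λ = 2 n t / m = 3360 / m nm.
m=4: 840 nm (IR); m=5: 672 nm (visible); m=6: 560 nm (visible); m=7: 480 nm (visible); m=8: 420 nm (visible); m=9: 373 nm (UV).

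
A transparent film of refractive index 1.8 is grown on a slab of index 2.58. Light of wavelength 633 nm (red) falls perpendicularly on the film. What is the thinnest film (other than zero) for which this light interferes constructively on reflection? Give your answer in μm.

0.176 μm

At the upper boundary (n = 1.0 to n = 1.8) the reflected ray undergoes a half-wave phase shift.
Ray reflecting at the bottom interface goes from n = 1.8 toward n = 2.58: a half-wave phase shift.
The two reflections carry the same phase change, so no net offset.
With no net inversion, constructive interference in reflection requires 2 n t = m λ.
Minimum nonzero at m = 1: t = λ / (2 n) = 633 / (2 × 1.8) = 176 nm.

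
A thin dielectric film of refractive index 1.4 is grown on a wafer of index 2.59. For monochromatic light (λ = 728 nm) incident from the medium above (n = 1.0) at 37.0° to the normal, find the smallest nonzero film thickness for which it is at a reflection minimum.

144 nm

Ray reflecting at the top interface goes from n = 1.0 toward n = 1.4: a half-wave phase shift.
At the lower boundary (n = 1.4 to n = 2.59) the reflected ray undergoes a half-wave phase shift.
Zero or two π shifts → no net half-wave offset.
With no net inversion, destructive interference in reflection requires 2 n t cos θ_r = (m + ½) λ.
Snell's law: 1.0 sin 37.0° = 1.4 sin θ_r → sin θ_r = 0.430, cos θ_r = 0.903.
Minimum at m = 0: t = λ / (4 n cos θ_r) = 728 / (4 × 1.4 × 0.903) = 144 nm.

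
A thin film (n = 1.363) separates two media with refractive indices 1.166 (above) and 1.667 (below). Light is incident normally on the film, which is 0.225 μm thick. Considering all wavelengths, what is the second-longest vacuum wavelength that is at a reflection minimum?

Top surface (1.166 → 1.363): reflection off a higher-index medium gives a half-wave phase shift.
Ray reflecting at the bottom interface goes from n = 1.363 toward n = 1.667: a half-wave phase shift.
The two reflections carry the same phase change, so no net offset.
So the condition for destructive reflection is 2 n t = (m + ½) λ.
λ = 2 n t / (m + ½). The second-longest wavelength is m = 1: λ = 2 × 1.363 × 225 / 1.50 = 409 nm.

409 nm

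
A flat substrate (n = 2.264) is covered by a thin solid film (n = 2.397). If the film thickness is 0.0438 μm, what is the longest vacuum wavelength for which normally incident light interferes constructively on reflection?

420 nm

Top surface (1.0 → 2.397): reflection off a higher-index medium gives a half-wave phase shift.
At the lower boundary (n = 2.397 to n = 2.264) the reflected ray undergoes no phase shift.
Exactly one π shift → a net half-wave offset.
So the condition for constructive reflection is 2 n t = (m + ½) λ.
λ = 2 n t / (m + ½). The longest wavelength is m = 0: λ = 2 × 2.397 × 43.8 / 0.500 = 420 nm.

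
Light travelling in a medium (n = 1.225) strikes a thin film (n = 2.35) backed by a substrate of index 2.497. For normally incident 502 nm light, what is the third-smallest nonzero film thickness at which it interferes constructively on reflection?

Ray reflecting at the top interface goes from n = 1.225 toward n = 2.35: a half-wave phase shift.
At the lower boundary (n = 2.35 to n = 2.497) the reflected ray undergoes a half-wave phase shift.
Net: no relative phase inversion (both shifts match).
With no net inversion, constructive interference in reflection requires 2 n t = m λ.
The third-smallest nonzero thickness corresponds to m = 3: t = m λ / (2 n) = 3.00 × 502 / (2 × 2.35) = 320 nm.

320 nm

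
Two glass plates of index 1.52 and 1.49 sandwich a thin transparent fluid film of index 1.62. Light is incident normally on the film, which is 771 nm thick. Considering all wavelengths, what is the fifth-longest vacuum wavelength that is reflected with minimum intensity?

At the upper boundary (n = 1.52 to n = 1.62) the reflected ray undergoes a half-wave phase shift.
Ray reflecting at the bottom interface goes from n = 1.62 toward n = 1.49: no phase shift.
Exactly one π shift → a net half-wave offset.
So the condition for destructive reflection is 2 n t = m λ.
λ = 2 n t / m. The fifth-longest wavelength is m = 5: λ = 2 × 1.62 × 771 / 5.00 = 500 nm.

500 nm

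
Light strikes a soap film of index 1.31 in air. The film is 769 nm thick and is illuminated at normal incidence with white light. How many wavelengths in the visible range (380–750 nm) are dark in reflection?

3

Top surface (1.0 → 1.31): reflection off a higher-index medium gives a half-wave phase shift.
Bottom surface (1.31 → 1.0): reflection off a lower-index medium gives no phase shift.
Net: one phase inversion between the two reflected rays.
With one net inversion, destructive interference in reflection requires 2 n t = m λ.
λ = 2 n t / m = 2015 / m nm.
m=2: 1007 nm (IR); m=3: 672 nm (visible); m=4: 504 nm (visible); m=5: 403 nm (visible); m=6: 336 nm (UV).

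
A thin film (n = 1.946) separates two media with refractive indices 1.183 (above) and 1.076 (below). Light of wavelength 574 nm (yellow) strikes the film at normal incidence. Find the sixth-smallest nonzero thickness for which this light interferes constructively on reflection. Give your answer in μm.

Ray reflecting at the top interface goes from n = 1.183 toward n = 1.946: a half-wave phase shift.
At the lower boundary (n = 1.946 to n = 1.076) the reflected ray undergoes no phase shift.
Exactly one π shift → a net half-wave offset.
With one net inversion, constructive interference in reflection requires 2 n t = (m + ½) λ.
The sixth-smallest nonzero thickness corresponds to m = 5: t = (m + ½) λ / (2 n) = 5.50 × 574 / (2 × 1.946) = 811 nm.

0.811 μm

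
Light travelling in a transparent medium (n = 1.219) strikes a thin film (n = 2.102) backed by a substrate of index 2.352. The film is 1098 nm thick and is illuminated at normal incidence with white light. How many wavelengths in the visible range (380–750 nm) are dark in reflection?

6

Ray reflecting at the top interface goes from n = 1.219 toward n = 2.102: a half-wave phase shift.
Bottom surface (2.102 → 2.352): reflection off a higher-index medium gives a half-wave phase shift.
Zero or two π shifts → no net half-wave offset.
For minimum reflection here: 2 n t = (m + ½) λ.
λ = 2 n t / (m + ½) = 4616 / (m + ½) nm.
m=5: 839 nm (IR); m=6: 710 nm (visible); m=7: 615 nm (visible); m=8: 543 nm (visible); m=9: 486 nm (visible); m=10: 440 nm (visible); m=11: 401 nm (visible); m=12: 369 nm (UV).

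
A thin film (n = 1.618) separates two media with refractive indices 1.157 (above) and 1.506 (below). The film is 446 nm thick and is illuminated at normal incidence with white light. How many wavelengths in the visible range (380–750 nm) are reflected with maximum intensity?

2

At the upper boundary (n = 1.157 to n = 1.618) the reflected ray undergoes a half-wave phase shift.
Bottom surface (1.618 → 1.506): reflection off a lower-index medium gives no phase shift.
Net: one phase inversion between the two reflected rays.
So the condition for constructive reflection is 2 n t = (m + ½) λ.
λ = 2 n t / (m + ½) = 1443 / (m + ½) nm.
m=1: 962 nm (IR); m=2: 577 nm (visible); m=3: 412 nm (visible); m=4: 321 nm (UV).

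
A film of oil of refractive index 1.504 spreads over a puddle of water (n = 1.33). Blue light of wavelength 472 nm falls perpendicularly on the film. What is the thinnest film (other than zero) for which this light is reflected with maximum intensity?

At the upper boundary (n = 1.0 to n = 1.504) the reflected ray undergoes a half-wave phase shift.
At the lower boundary (n = 1.504 to n = 1.33) the reflected ray undergoes no phase shift.
Exactly one π shift → a net half-wave offset.
With one net inversion, constructive interference in reflection requires 2 n t = (m + ½) λ.
Minimum at m = 0: t = λ / (4 n) = 472 / (4 × 1.504) = 78.5 nm.

78.5 nm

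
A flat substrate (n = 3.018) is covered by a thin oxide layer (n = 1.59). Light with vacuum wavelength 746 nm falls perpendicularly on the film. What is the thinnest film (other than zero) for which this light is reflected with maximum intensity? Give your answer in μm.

0.235 μm

Top surface (1.0 → 1.59): reflection off a higher-index medium gives a half-wave phase shift.
At the lower boundary (n = 1.59 to n = 3.018) the reflected ray undergoes a half-wave phase shift.
Net: no relative phase inversion (both shifts match).
For bright reflection here: 2 n t = m λ.
Minimum nonzero at m = 1: t = λ / (2 n) = 746 / (2 × 1.59) = 235 nm.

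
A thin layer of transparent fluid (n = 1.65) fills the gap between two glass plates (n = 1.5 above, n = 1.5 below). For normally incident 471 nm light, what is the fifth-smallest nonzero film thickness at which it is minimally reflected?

Ray reflecting at the top interface goes from n = 1.5 toward n = 1.65: a half-wave phase shift.
Bottom surface (1.65 → 1.5): reflection off a lower-index medium gives no phase shift.
Exactly one π shift → a net half-wave offset.
So the condition for destructive reflection is 2 n t = m λ.
The fifth-smallest nonzero thickness corresponds to m = 5: t = m λ / (2 n) = 5.00 × 471 / (2 × 1.65) = 714 nm.

714 nm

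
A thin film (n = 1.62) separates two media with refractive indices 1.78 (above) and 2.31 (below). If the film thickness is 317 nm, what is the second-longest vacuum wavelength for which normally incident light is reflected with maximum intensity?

685 nm

At the upper boundary (n = 1.78 to n = 1.62) the reflected ray undergoes no phase shift.
At the lower boundary (n = 1.62 to n = 2.31) the reflected ray undergoes a half-wave phase shift.
Exactly one π shift → a net half-wave offset.
So the condition for constructive reflection is 2 n t = (m + ½) λ.
λ = 2 n t / (m + ½). The second-longest wavelength is m = 1: λ = 2 × 1.62 × 317 / 1.50 = 685 nm.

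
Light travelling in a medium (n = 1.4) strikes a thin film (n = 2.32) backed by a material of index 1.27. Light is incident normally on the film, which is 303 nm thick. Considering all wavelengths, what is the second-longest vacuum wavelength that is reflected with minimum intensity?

703 nm

Ray reflecting at the top interface goes from n = 1.4 toward n = 2.32: a half-wave phase shift.
Bottom surface (2.32 → 1.27): reflection off a lower-index medium gives no phase shift.
The two reflections differ by half a wavelength.
So the condition for destructive reflection is 2 n t = m λ.
λ = 2 n t / m. The second-longest wavelength is m = 2: λ = 2 × 2.32 × 303 / 2.00 = 703 nm.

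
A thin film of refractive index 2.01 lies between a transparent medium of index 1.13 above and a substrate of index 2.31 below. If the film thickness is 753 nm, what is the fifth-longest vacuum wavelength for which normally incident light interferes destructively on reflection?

Ray reflecting at the top interface goes from n = 1.13 toward n = 2.01: a half-wave phase shift.
Bottom surface (2.01 → 2.31): reflection off a higher-index medium gives a half-wave phase shift.
The two reflections carry the same phase change, so no net offset.
So the condition for destructive reflection is 2 n t = (m + ½) λ.
λ = 2 n t / (m + ½). The fifth-longest wavelength is m = 4: λ = 2 × 2.01 × 753 / 4.50 = 673 nm.

673 nm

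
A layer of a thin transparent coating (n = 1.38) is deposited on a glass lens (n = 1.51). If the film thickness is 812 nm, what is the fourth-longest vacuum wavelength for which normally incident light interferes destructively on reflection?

640 nm

Top surface (1.0 → 1.38): reflection off a higher-index medium gives a half-wave phase shift.
At the lower boundary (n = 1.38 to n = 1.51) the reflected ray undergoes a half-wave phase shift.
Zero or two π shifts → no net half-wave offset.
For dark reflection here: 2 n t = (m + ½) λ.
λ = 2 n t / (m + ½). The fourth-longest wavelength is m = 3: λ = 2 × 1.38 × 812 / 3.50 = 640 nm.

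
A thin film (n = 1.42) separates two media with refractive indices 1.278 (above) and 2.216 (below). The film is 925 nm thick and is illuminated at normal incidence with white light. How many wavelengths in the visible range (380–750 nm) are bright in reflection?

3

Ray reflecting at the top interface goes from n = 1.278 toward n = 1.42: a half-wave phase shift.
At the lower boundary (n = 1.42 to n = 2.216) the reflected ray undergoes a half-wave phase shift.
The two reflections carry the same phase change, so no net offset.
For maximum reflection here: 2 n t = m λ.
λ = 2 n t / m = 2627 / m nm.
m=3: 876 nm (IR); m=4: 657 nm (visible); m=5: 525 nm (visible); m=6: 438 nm (visible); m=7: 375 nm (UV).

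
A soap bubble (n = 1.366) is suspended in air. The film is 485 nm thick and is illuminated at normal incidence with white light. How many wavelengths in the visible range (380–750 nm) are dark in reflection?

2

Top surface (1.0 → 1.366): reflection off a higher-index medium gives a half-wave phase shift.
Ray reflecting at the bottom interface goes from n = 1.366 toward n = 1.0: no phase shift.
Net: one phase inversion between the two reflected rays.
So the condition for destructive reflection is 2 n t = m λ.
λ = 2 n t / m = 1325 / m nm.
m=1: 1325 nm (IR); m=2: 663 nm (visible); m=3: 442 nm (visible); m=4: 331 nm (UV).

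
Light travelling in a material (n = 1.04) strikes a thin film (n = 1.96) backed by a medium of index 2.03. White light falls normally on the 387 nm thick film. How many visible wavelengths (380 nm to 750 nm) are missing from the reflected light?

2

Ray reflecting at the top interface goes from n = 1.04 toward n = 1.96: a half-wave phase shift.
At the lower boundary (n = 1.96 to n = 2.03) the reflected ray undergoes a half-wave phase shift.
Net: no relative phase inversion (both shifts match).
So the condition for destructive reflection is 2 n t = (m + ½) λ.
λ = 2 n t / (m + ½) = 1517 / (m + ½) nm.
m=1: 1011 nm (IR); m=2: 607 nm (visible); m=3: 433 nm (visible); m=4: 337 nm (UV).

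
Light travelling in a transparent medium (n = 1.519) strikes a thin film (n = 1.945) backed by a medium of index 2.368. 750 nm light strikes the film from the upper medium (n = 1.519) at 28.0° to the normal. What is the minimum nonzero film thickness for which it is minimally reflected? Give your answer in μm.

0.104 μm

Top surface (1.519 → 1.945): reflection off a higher-index medium gives a half-wave phase shift.
Bottom surface (1.945 → 2.368): reflection off a higher-index medium gives a half-wave phase shift.
Net: no relative phase inversion (both shifts match).
So the condition for destructive reflection is 2 n t cos θ_r = (m + ½) λ.
Snell's law: 1.519 sin 28.0° = 1.945 sin θ_r → sin θ_r = 0.367, cos θ_r = 0.930.
Minimum at m = 0: t = λ / (4 n cos θ_r) = 750 / (4 × 1.945 × 0.930) = 104 nm.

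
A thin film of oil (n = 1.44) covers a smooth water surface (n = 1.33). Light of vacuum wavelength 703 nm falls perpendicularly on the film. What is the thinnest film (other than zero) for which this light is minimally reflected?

Ray reflecting at the top interface goes from n = 1.0 toward n = 1.44: a half-wave phase shift.
Ray reflecting at the bottom interface goes from n = 1.44 toward n = 1.33: no phase shift.
The two reflections differ by half a wavelength.
For minimum reflection here: 2 n t = m λ.
Minimum nonzero at m = 1: t = λ / (2 n) = 703 / (2 × 1.44) = 244 nm.

244 nm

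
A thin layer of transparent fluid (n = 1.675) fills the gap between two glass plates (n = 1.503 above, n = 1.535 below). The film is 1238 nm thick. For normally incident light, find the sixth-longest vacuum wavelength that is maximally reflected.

At the upper boundary (n = 1.503 to n = 1.675) the reflected ray undergoes a half-wave phase shift.
Bottom surface (1.675 → 1.535): reflection off a lower-index medium gives no phase shift.
Net: one phase inversion between the two reflected rays.
So the condition for constructive reflection is 2 n t = (m + ½) λ.
λ = 2 n t / (m + ½). The sixth-longest wavelength is m = 5: λ = 2 × 1.675 × 1238 / 5.50 = 754 nm.

754 nm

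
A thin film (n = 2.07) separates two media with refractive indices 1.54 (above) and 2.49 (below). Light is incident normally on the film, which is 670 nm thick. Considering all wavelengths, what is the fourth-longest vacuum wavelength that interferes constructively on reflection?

693 nm

Ray reflecting at the top interface goes from n = 1.54 toward n = 2.07: a half-wave phase shift.
Ray reflecting at the bottom interface goes from n = 2.07 toward n = 2.49: a half-wave phase shift.
Zero or two π shifts → no net half-wave offset.
For strong reflection here: 2 n t = m λ.
λ = 2 n t / m. The fourth-longest wavelength is m = 4: λ = 2 × 2.07 × 670 / 4.00 = 693 nm.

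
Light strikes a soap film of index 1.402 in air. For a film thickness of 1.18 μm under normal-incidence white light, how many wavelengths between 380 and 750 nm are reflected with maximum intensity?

Top surface (1.0 → 1.402): reflection off a higher-index medium gives a half-wave phase shift.
At the lower boundary (n = 1.402 to n = 1.0) the reflected ray undergoes no phase shift.
The two reflections differ by half a wavelength.
So the condition for constructive reflection is 2 n t = (m + ½) λ.
λ = 2 n t / (m + ½) = 3309 / (m + ½) nm.
m=3: 945 nm (IR); m=4: 735 nm (visible); m=5: 602 nm (visible); m=6: 509 nm (visible); m=7: 441 nm (visible); m=8: 389 nm (visible); m=9: 348 nm (UV).

5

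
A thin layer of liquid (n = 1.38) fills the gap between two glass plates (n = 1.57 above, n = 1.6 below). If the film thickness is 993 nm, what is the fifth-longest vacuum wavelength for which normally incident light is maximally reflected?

Top surface (1.57 → 1.38): reflection off a lower-index medium gives no phase shift.
At the lower boundary (n = 1.38 to n = 1.6) the reflected ray undergoes a half-wave phase shift.
Exactly one π shift → a net half-wave offset.
For maximum reflection here: 2 n t = (m + ½) λ.
λ = 2 n t / (m + ½). The fifth-longest wavelength is m = 4: λ = 2 × 1.38 × 993 / 4.50 = 609 nm.

609 nm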